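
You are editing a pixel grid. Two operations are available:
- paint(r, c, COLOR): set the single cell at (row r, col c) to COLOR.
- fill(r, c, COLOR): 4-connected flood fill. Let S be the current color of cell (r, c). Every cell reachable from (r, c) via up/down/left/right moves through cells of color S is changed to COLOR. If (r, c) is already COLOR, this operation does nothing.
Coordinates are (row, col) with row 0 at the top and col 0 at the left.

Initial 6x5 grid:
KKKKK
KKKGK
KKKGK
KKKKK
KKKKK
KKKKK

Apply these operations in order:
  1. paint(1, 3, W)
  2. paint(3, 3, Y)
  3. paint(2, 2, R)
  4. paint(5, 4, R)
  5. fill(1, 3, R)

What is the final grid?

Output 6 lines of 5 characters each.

Answer: KKKKK
KKKRK
KKRGK
KKKYK
KKKKK
KKKKR

Derivation:
After op 1 paint(1,3,W):
KKKKK
KKKWK
KKKGK
KKKKK
KKKKK
KKKKK
After op 2 paint(3,3,Y):
KKKKK
KKKWK
KKKGK
KKKYK
KKKKK
KKKKK
After op 3 paint(2,2,R):
KKKKK
KKKWK
KKRGK
KKKYK
KKKKK
KKKKK
After op 4 paint(5,4,R):
KKKKK
KKKWK
KKRGK
KKKYK
KKKKK
KKKKR
After op 5 fill(1,3,R) [1 cells changed]:
KKKKK
KKKRK
KKRGK
KKKYK
KKKKK
KKKKR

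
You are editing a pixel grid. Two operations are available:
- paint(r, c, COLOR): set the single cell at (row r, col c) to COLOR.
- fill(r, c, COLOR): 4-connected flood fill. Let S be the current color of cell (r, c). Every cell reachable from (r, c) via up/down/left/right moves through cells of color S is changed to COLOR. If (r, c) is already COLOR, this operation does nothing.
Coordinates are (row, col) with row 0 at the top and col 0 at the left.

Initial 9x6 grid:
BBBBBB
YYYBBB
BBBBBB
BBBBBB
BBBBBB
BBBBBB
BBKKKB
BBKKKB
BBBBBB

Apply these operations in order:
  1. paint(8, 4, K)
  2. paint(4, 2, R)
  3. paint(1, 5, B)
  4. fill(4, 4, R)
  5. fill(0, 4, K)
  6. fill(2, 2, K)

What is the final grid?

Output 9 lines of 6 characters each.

Answer: KKKKKK
YYYKKK
KKKKKK
KKKKKK
KKKKKK
KKKKKK
KKKKKK
KKKKKK
KKKKKK

Derivation:
After op 1 paint(8,4,K):
BBBBBB
YYYBBB
BBBBBB
BBBBBB
BBBBBB
BBBBBB
BBKKKB
BBKKKB
BBBBKB
After op 2 paint(4,2,R):
BBBBBB
YYYBBB
BBBBBB
BBBBBB
BBRBBB
BBBBBB
BBKKKB
BBKKKB
BBBBKB
After op 3 paint(1,5,B):
BBBBBB
YYYBBB
BBBBBB
BBBBBB
BBRBBB
BBBBBB
BBKKKB
BBKKKB
BBBBKB
After op 4 fill(4,4,R) [43 cells changed]:
RRRRRR
YYYRRR
RRRRRR
RRRRRR
RRRRRR
RRRRRR
RRKKKR
RRKKKR
RRRRKR
After op 5 fill(0,4,K) [44 cells changed]:
KKKKKK
YYYKKK
KKKKKK
KKKKKK
KKKKKK
KKKKKK
KKKKKK
KKKKKK
KKKKKK
After op 6 fill(2,2,K) [0 cells changed]:
KKKKKK
YYYKKK
KKKKKK
KKKKKK
KKKKKK
KKKKKK
KKKKKK
KKKKKK
KKKKKK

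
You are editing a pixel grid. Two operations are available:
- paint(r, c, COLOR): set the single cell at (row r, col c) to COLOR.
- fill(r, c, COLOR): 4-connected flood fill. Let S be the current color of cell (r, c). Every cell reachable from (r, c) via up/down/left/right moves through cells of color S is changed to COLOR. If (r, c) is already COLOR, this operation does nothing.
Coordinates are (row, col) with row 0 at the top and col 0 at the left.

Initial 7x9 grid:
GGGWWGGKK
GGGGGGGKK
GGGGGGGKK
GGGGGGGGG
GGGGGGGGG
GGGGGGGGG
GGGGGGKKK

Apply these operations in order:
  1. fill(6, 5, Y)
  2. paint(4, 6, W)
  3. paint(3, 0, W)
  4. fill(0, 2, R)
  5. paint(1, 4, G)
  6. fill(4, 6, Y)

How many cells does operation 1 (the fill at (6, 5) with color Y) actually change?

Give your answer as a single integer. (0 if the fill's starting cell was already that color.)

Answer: 52

Derivation:
After op 1 fill(6,5,Y) [52 cells changed]:
YYYWWYYKK
YYYYYYYKK
YYYYYYYKK
YYYYYYYYY
YYYYYYYYY
YYYYYYYYY
YYYYYYKKK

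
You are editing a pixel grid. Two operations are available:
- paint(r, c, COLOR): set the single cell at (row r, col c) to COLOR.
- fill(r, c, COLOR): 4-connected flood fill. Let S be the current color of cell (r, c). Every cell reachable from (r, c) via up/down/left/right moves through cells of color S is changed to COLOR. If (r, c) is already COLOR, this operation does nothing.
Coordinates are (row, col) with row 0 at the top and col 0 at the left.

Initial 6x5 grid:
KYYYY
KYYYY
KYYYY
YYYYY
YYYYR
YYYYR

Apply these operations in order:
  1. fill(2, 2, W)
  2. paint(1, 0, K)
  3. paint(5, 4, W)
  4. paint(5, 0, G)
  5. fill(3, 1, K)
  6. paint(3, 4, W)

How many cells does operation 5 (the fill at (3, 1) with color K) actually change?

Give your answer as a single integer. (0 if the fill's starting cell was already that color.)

Answer: 25

Derivation:
After op 1 fill(2,2,W) [25 cells changed]:
KWWWW
KWWWW
KWWWW
WWWWW
WWWWR
WWWWR
After op 2 paint(1,0,K):
KWWWW
KWWWW
KWWWW
WWWWW
WWWWR
WWWWR
After op 3 paint(5,4,W):
KWWWW
KWWWW
KWWWW
WWWWW
WWWWR
WWWWW
After op 4 paint(5,0,G):
KWWWW
KWWWW
KWWWW
WWWWW
WWWWR
GWWWW
After op 5 fill(3,1,K) [25 cells changed]:
KKKKK
KKKKK
KKKKK
KKKKK
KKKKR
GKKKK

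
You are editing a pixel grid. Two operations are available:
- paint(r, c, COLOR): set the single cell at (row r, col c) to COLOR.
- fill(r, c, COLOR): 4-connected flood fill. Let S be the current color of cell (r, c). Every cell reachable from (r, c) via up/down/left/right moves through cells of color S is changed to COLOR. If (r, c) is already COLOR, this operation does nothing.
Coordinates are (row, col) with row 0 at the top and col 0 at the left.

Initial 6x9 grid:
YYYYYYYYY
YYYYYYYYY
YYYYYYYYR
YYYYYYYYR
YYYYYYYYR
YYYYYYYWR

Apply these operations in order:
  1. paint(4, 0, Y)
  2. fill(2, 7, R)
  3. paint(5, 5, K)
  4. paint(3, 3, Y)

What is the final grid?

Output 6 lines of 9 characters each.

After op 1 paint(4,0,Y):
YYYYYYYYY
YYYYYYYYY
YYYYYYYYR
YYYYYYYYR
YYYYYYYYR
YYYYYYYWR
After op 2 fill(2,7,R) [49 cells changed]:
RRRRRRRRR
RRRRRRRRR
RRRRRRRRR
RRRRRRRRR
RRRRRRRRR
RRRRRRRWR
After op 3 paint(5,5,K):
RRRRRRRRR
RRRRRRRRR
RRRRRRRRR
RRRRRRRRR
RRRRRRRRR
RRRRRKRWR
After op 4 paint(3,3,Y):
RRRRRRRRR
RRRRRRRRR
RRRRRRRRR
RRRYRRRRR
RRRRRRRRR
RRRRRKRWR

Answer: RRRRRRRRR
RRRRRRRRR
RRRRRRRRR
RRRYRRRRR
RRRRRRRRR
RRRRRKRWR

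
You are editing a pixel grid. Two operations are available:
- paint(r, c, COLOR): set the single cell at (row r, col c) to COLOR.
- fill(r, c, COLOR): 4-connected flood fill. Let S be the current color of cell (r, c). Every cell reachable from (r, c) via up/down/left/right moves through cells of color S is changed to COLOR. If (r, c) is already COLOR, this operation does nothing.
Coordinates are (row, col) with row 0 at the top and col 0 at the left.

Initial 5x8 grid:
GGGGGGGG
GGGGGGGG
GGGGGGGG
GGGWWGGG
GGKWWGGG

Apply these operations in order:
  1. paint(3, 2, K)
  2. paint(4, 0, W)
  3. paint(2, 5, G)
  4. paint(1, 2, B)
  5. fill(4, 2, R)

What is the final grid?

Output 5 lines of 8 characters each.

Answer: GGGGGGGG
GGBGGGGG
GGGGGGGG
GGRWWGGG
WGRWWGGG

Derivation:
After op 1 paint(3,2,K):
GGGGGGGG
GGGGGGGG
GGGGGGGG
GGKWWGGG
GGKWWGGG
After op 2 paint(4,0,W):
GGGGGGGG
GGGGGGGG
GGGGGGGG
GGKWWGGG
WGKWWGGG
After op 3 paint(2,5,G):
GGGGGGGG
GGGGGGGG
GGGGGGGG
GGKWWGGG
WGKWWGGG
After op 4 paint(1,2,B):
GGGGGGGG
GGBGGGGG
GGGGGGGG
GGKWWGGG
WGKWWGGG
After op 5 fill(4,2,R) [2 cells changed]:
GGGGGGGG
GGBGGGGG
GGGGGGGG
GGRWWGGG
WGRWWGGG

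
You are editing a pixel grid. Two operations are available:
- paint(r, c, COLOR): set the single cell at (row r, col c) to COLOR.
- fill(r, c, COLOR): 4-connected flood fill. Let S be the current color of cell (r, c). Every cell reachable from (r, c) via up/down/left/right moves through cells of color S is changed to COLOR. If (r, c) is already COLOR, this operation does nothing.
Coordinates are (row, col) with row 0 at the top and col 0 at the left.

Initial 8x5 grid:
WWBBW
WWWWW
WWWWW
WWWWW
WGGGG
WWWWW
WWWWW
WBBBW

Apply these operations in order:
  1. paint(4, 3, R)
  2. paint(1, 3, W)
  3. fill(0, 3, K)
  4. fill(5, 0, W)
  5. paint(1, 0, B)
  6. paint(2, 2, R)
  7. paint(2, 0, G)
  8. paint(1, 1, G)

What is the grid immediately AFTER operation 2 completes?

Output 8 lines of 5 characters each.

After op 1 paint(4,3,R):
WWBBW
WWWWW
WWWWW
WWWWW
WGGRG
WWWWW
WWWWW
WBBBW
After op 2 paint(1,3,W):
WWBBW
WWWWW
WWWWW
WWWWW
WGGRG
WWWWW
WWWWW
WBBBW

Answer: WWBBW
WWWWW
WWWWW
WWWWW
WGGRG
WWWWW
WWWWW
WBBBW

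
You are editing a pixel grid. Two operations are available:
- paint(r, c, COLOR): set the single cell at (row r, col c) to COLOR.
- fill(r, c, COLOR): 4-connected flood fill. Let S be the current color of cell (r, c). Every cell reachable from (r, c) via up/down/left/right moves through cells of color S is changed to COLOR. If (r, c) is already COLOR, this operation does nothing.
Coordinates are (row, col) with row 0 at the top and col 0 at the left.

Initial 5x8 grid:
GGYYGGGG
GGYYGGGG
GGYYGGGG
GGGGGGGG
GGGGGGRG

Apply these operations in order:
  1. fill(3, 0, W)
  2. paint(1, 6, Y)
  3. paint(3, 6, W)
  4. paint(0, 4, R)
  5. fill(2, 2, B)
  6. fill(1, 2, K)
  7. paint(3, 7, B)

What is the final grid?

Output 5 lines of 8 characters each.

Answer: WWKKRWWW
WWKKWWYW
WWKKWWWW
WWWWWWWB
WWWWWWRW

Derivation:
After op 1 fill(3,0,W) [33 cells changed]:
WWYYWWWW
WWYYWWWW
WWYYWWWW
WWWWWWWW
WWWWWWRW
After op 2 paint(1,6,Y):
WWYYWWWW
WWYYWWYW
WWYYWWWW
WWWWWWWW
WWWWWWRW
After op 3 paint(3,6,W):
WWYYWWWW
WWYYWWYW
WWYYWWWW
WWWWWWWW
WWWWWWRW
After op 4 paint(0,4,R):
WWYYRWWW
WWYYWWYW
WWYYWWWW
WWWWWWWW
WWWWWWRW
After op 5 fill(2,2,B) [6 cells changed]:
WWBBRWWW
WWBBWWYW
WWBBWWWW
WWWWWWWW
WWWWWWRW
After op 6 fill(1,2,K) [6 cells changed]:
WWKKRWWW
WWKKWWYW
WWKKWWWW
WWWWWWWW
WWWWWWRW
After op 7 paint(3,7,B):
WWKKRWWW
WWKKWWYW
WWKKWWWW
WWWWWWWB
WWWWWWRW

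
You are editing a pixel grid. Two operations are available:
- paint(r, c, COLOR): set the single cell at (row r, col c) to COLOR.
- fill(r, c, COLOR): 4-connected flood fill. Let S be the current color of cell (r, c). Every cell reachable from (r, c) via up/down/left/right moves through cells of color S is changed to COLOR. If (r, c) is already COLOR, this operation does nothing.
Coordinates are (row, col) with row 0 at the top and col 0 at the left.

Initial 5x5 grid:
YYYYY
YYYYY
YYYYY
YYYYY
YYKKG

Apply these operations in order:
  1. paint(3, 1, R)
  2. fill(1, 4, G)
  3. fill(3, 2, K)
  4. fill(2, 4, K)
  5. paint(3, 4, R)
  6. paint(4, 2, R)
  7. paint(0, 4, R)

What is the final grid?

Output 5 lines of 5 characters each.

Answer: KKKKR
KKKKK
KKKKK
KRKKR
KKRKK

Derivation:
After op 1 paint(3,1,R):
YYYYY
YYYYY
YYYYY
YRYYY
YYKKG
After op 2 fill(1,4,G) [21 cells changed]:
GGGGG
GGGGG
GGGGG
GRGGG
GGKKG
After op 3 fill(3,2,K) [22 cells changed]:
KKKKK
KKKKK
KKKKK
KRKKK
KKKKK
After op 4 fill(2,4,K) [0 cells changed]:
KKKKK
KKKKK
KKKKK
KRKKK
KKKKK
After op 5 paint(3,4,R):
KKKKK
KKKKK
KKKKK
KRKKR
KKKKK
After op 6 paint(4,2,R):
KKKKK
KKKKK
KKKKK
KRKKR
KKRKK
After op 7 paint(0,4,R):
KKKKR
KKKKK
KKKKK
KRKKR
KKRKK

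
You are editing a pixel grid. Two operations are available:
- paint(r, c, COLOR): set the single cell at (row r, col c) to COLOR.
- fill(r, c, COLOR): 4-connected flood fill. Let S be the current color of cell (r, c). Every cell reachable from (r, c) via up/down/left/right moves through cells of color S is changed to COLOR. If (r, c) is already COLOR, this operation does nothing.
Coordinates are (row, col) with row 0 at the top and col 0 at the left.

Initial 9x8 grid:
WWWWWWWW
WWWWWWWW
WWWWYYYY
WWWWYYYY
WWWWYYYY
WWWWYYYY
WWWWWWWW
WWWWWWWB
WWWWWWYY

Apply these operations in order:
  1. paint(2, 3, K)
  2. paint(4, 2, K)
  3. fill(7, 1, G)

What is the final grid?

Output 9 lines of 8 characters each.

Answer: GGGGGGGG
GGGGGGGG
GGGKYYYY
GGGGYYYY
GGKGYYYY
GGGGYYYY
GGGGGGGG
GGGGGGGB
GGGGGGYY

Derivation:
After op 1 paint(2,3,K):
WWWWWWWW
WWWWWWWW
WWWKYYYY
WWWWYYYY
WWWWYYYY
WWWWYYYY
WWWWWWWW
WWWWWWWB
WWWWWWYY
After op 2 paint(4,2,K):
WWWWWWWW
WWWWWWWW
WWWKYYYY
WWWWYYYY
WWKWYYYY
WWWWYYYY
WWWWWWWW
WWWWWWWB
WWWWWWYY
After op 3 fill(7,1,G) [51 cells changed]:
GGGGGGGG
GGGGGGGG
GGGKYYYY
GGGGYYYY
GGKGYYYY
GGGGYYYY
GGGGGGGG
GGGGGGGB
GGGGGGYY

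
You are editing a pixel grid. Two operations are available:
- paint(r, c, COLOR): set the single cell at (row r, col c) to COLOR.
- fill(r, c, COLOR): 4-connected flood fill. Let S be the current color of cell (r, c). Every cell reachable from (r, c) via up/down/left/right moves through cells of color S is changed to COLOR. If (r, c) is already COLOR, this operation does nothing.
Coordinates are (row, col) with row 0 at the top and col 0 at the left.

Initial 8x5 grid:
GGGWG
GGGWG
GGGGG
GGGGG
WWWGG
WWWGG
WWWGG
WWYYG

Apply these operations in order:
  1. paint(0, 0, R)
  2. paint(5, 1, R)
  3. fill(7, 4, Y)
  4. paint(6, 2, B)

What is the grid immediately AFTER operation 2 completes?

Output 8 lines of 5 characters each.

After op 1 paint(0,0,R):
RGGWG
GGGWG
GGGGG
GGGGG
WWWGG
WWWGG
WWWGG
WWYYG
After op 2 paint(5,1,R):
RGGWG
GGGWG
GGGGG
GGGGG
WWWGG
WRWGG
WWWGG
WWYYG

Answer: RGGWG
GGGWG
GGGGG
GGGGG
WWWGG
WRWGG
WWWGG
WWYYG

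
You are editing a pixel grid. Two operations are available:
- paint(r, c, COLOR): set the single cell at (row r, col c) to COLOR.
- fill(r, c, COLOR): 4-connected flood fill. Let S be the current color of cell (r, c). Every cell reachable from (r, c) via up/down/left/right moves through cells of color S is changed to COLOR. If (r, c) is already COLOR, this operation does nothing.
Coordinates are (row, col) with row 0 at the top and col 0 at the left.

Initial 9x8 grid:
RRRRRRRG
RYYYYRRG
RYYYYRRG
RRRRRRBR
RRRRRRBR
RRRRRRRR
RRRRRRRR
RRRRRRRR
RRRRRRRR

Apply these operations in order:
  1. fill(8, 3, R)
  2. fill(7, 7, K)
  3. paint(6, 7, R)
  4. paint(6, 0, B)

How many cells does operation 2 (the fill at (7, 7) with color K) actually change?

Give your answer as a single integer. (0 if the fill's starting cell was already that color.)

After op 1 fill(8,3,R) [0 cells changed]:
RRRRRRRG
RYYYYRRG
RYYYYRRG
RRRRRRBR
RRRRRRBR
RRRRRRRR
RRRRRRRR
RRRRRRRR
RRRRRRRR
After op 2 fill(7,7,K) [59 cells changed]:
KKKKKKKG
KYYYYKKG
KYYYYKKG
KKKKKKBK
KKKKKKBK
KKKKKKKK
KKKKKKKK
KKKKKKKK
KKKKKKKK

Answer: 59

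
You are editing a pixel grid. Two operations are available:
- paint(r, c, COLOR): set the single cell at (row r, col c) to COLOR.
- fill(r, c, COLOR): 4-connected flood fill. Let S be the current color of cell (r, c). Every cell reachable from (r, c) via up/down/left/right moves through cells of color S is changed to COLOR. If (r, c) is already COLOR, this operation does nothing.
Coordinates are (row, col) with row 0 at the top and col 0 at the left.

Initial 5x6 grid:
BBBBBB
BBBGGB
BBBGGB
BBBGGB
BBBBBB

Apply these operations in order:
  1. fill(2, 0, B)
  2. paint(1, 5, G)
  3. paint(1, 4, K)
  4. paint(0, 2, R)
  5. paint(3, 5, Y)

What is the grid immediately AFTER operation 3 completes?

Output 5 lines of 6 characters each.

After op 1 fill(2,0,B) [0 cells changed]:
BBBBBB
BBBGGB
BBBGGB
BBBGGB
BBBBBB
After op 2 paint(1,5,G):
BBBBBB
BBBGGG
BBBGGB
BBBGGB
BBBBBB
After op 3 paint(1,4,K):
BBBBBB
BBBGKG
BBBGGB
BBBGGB
BBBBBB

Answer: BBBBBB
BBBGKG
BBBGGB
BBBGGB
BBBBBB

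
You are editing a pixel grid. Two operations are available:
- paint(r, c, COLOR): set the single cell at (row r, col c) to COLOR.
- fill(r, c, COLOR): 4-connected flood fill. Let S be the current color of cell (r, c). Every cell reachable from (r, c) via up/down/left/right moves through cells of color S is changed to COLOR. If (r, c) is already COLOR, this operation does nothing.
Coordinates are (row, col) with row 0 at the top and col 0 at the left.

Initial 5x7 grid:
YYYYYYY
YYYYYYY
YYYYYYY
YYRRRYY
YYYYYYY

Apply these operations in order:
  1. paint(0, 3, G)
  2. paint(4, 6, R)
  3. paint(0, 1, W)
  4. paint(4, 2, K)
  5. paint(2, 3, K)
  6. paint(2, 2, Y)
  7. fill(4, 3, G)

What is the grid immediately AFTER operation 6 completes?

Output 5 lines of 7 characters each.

Answer: YWYGYYY
YYYYYYY
YYYKYYY
YYRRRYY
YYKYYYR

Derivation:
After op 1 paint(0,3,G):
YYYGYYY
YYYYYYY
YYYYYYY
YYRRRYY
YYYYYYY
After op 2 paint(4,6,R):
YYYGYYY
YYYYYYY
YYYYYYY
YYRRRYY
YYYYYYR
After op 3 paint(0,1,W):
YWYGYYY
YYYYYYY
YYYYYYY
YYRRRYY
YYYYYYR
After op 4 paint(4,2,K):
YWYGYYY
YYYYYYY
YYYYYYY
YYRRRYY
YYKYYYR
After op 5 paint(2,3,K):
YWYGYYY
YYYYYYY
YYYKYYY
YYRRRYY
YYKYYYR
After op 6 paint(2,2,Y):
YWYGYYY
YYYYYYY
YYYKYYY
YYRRRYY
YYKYYYR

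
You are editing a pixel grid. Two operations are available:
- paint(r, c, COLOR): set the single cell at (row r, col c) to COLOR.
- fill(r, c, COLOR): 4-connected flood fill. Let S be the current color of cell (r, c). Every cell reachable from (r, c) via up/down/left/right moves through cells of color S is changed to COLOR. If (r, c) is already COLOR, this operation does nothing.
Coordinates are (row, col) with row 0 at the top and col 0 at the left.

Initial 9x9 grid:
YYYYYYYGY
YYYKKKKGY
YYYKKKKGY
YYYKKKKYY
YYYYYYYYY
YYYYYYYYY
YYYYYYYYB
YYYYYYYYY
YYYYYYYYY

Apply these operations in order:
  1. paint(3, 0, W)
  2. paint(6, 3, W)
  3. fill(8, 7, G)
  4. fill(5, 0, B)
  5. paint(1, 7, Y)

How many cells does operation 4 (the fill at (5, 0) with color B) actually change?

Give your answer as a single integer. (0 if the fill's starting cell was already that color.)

Answer: 66

Derivation:
After op 1 paint(3,0,W):
YYYYYYYGY
YYYKKKKGY
YYYKKKKGY
WYYKKKKYY
YYYYYYYYY
YYYYYYYYY
YYYYYYYYB
YYYYYYYYY
YYYYYYYYY
After op 2 paint(6,3,W):
YYYYYYYGY
YYYKKKKGY
YYYKKKKGY
WYYKKKKYY
YYYYYYYYY
YYYYYYYYY
YYYWYYYYB
YYYYYYYYY
YYYYYYYYY
After op 3 fill(8,7,G) [63 cells changed]:
GGGGGGGGG
GGGKKKKGG
GGGKKKKGG
WGGKKKKGG
GGGGGGGGG
GGGGGGGGG
GGGWGGGGB
GGGGGGGGG
GGGGGGGGG
After op 4 fill(5,0,B) [66 cells changed]:
BBBBBBBBB
BBBKKKKBB
BBBKKKKBB
WBBKKKKBB
BBBBBBBBB
BBBBBBBBB
BBBWBBBBB
BBBBBBBBB
BBBBBBBBB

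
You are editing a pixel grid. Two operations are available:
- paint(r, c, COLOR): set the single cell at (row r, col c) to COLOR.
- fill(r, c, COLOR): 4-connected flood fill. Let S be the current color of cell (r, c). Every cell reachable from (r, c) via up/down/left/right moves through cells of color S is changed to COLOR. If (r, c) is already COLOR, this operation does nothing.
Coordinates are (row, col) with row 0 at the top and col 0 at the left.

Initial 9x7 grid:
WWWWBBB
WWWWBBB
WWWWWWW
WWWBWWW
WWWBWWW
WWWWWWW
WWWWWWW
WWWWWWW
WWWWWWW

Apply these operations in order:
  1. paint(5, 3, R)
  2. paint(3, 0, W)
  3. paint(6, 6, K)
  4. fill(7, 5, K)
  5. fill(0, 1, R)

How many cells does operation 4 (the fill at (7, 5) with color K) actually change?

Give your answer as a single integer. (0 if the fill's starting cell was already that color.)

After op 1 paint(5,3,R):
WWWWBBB
WWWWBBB
WWWWWWW
WWWBWWW
WWWBWWW
WWWRWWW
WWWWWWW
WWWWWWW
WWWWWWW
After op 2 paint(3,0,W):
WWWWBBB
WWWWBBB
WWWWWWW
WWWBWWW
WWWBWWW
WWWRWWW
WWWWWWW
WWWWWWW
WWWWWWW
After op 3 paint(6,6,K):
WWWWBBB
WWWWBBB
WWWWWWW
WWWBWWW
WWWBWWW
WWWRWWW
WWWWWWK
WWWWWWW
WWWWWWW
After op 4 fill(7,5,K) [53 cells changed]:
KKKKBBB
KKKKBBB
KKKKKKK
KKKBKKK
KKKBKKK
KKKRKKK
KKKKKKK
KKKKKKK
KKKKKKK

Answer: 53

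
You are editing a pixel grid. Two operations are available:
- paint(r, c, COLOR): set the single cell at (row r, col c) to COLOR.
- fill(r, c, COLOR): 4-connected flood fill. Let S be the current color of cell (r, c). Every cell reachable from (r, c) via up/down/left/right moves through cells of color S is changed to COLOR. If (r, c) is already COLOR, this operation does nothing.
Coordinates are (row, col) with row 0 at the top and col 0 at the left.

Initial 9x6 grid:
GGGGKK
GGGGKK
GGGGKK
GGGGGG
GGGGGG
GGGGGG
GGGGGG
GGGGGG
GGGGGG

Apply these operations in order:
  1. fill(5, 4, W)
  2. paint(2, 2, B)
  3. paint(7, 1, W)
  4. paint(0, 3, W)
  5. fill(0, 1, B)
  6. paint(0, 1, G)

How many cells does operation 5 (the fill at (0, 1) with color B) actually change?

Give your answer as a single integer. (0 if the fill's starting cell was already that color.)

After op 1 fill(5,4,W) [48 cells changed]:
WWWWKK
WWWWKK
WWWWKK
WWWWWW
WWWWWW
WWWWWW
WWWWWW
WWWWWW
WWWWWW
After op 2 paint(2,2,B):
WWWWKK
WWWWKK
WWBWKK
WWWWWW
WWWWWW
WWWWWW
WWWWWW
WWWWWW
WWWWWW
After op 3 paint(7,1,W):
WWWWKK
WWWWKK
WWBWKK
WWWWWW
WWWWWW
WWWWWW
WWWWWW
WWWWWW
WWWWWW
After op 4 paint(0,3,W):
WWWWKK
WWWWKK
WWBWKK
WWWWWW
WWWWWW
WWWWWW
WWWWWW
WWWWWW
WWWWWW
After op 5 fill(0,1,B) [47 cells changed]:
BBBBKK
BBBBKK
BBBBKK
BBBBBB
BBBBBB
BBBBBB
BBBBBB
BBBBBB
BBBBBB

Answer: 47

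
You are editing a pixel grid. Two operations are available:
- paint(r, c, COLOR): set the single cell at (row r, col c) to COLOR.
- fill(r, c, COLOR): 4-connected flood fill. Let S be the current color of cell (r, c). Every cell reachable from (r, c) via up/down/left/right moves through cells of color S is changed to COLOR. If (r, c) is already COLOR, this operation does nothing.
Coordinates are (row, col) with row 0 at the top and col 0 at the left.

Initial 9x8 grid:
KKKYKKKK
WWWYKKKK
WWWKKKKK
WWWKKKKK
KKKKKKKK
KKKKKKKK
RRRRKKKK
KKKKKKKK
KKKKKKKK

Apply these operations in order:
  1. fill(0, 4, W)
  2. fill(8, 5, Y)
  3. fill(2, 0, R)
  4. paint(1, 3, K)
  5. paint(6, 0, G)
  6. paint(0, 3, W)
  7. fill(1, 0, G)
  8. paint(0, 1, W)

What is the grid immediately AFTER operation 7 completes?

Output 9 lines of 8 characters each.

Answer: KKKWGGGG
GGGKGGGG
GGGGGGGG
GGGGGGGG
GGGGGGGG
GGGGGGGG
GGGGGGGG
GGGGGGGG
GGGGGGGG

Derivation:
After op 1 fill(0,4,W) [54 cells changed]:
KKKYWWWW
WWWYWWWW
WWWWWWWW
WWWWWWWW
WWWWWWWW
WWWWWWWW
RRRRWWWW
WWWWWWWW
WWWWWWWW
After op 2 fill(8,5,Y) [63 cells changed]:
KKKYYYYY
YYYYYYYY
YYYYYYYY
YYYYYYYY
YYYYYYYY
YYYYYYYY
RRRRYYYY
YYYYYYYY
YYYYYYYY
After op 3 fill(2,0,R) [65 cells changed]:
KKKRRRRR
RRRRRRRR
RRRRRRRR
RRRRRRRR
RRRRRRRR
RRRRRRRR
RRRRRRRR
RRRRRRRR
RRRRRRRR
After op 4 paint(1,3,K):
KKKRRRRR
RRRKRRRR
RRRRRRRR
RRRRRRRR
RRRRRRRR
RRRRRRRR
RRRRRRRR
RRRRRRRR
RRRRRRRR
After op 5 paint(6,0,G):
KKKRRRRR
RRRKRRRR
RRRRRRRR
RRRRRRRR
RRRRRRRR
RRRRRRRR
GRRRRRRR
RRRRRRRR
RRRRRRRR
After op 6 paint(0,3,W):
KKKWRRRR
RRRKRRRR
RRRRRRRR
RRRRRRRR
RRRRRRRR
RRRRRRRR
GRRRRRRR
RRRRRRRR
RRRRRRRR
After op 7 fill(1,0,G) [66 cells changed]:
KKKWGGGG
GGGKGGGG
GGGGGGGG
GGGGGGGG
GGGGGGGG
GGGGGGGG
GGGGGGGG
GGGGGGGG
GGGGGGGG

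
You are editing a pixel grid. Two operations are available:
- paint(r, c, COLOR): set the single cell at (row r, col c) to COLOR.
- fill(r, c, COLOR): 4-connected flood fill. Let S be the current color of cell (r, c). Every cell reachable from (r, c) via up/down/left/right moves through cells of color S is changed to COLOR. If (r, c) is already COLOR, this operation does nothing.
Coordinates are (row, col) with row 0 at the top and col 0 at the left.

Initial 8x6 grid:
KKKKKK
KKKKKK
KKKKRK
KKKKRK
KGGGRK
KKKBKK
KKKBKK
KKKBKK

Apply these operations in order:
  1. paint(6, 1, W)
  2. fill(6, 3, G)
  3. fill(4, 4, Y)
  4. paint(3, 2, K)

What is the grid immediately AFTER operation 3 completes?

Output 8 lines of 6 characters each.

Answer: KKKKKK
KKKKKK
KKKKYK
KKKKYK
KGGGYK
KKKGKK
KWKGKK
KKKGKK

Derivation:
After op 1 paint(6,1,W):
KKKKKK
KKKKKK
KKKKRK
KKKKRK
KGGGRK
KKKBKK
KWKBKK
KKKBKK
After op 2 fill(6,3,G) [3 cells changed]:
KKKKKK
KKKKKK
KKKKRK
KKKKRK
KGGGRK
KKKGKK
KWKGKK
KKKGKK
After op 3 fill(4,4,Y) [3 cells changed]:
KKKKKK
KKKKKK
KKKKYK
KKKKYK
KGGGYK
KKKGKK
KWKGKK
KKKGKK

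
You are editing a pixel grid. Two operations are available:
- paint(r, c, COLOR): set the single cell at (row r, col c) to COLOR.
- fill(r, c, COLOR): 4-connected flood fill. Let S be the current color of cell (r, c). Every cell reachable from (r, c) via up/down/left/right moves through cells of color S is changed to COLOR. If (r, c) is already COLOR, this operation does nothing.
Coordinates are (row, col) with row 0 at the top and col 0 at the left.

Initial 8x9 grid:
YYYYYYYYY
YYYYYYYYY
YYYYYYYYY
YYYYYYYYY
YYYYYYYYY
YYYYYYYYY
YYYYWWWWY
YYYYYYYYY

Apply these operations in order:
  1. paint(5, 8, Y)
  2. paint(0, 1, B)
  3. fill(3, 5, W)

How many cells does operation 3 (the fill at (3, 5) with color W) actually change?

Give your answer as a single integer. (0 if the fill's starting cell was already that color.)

Answer: 67

Derivation:
After op 1 paint(5,8,Y):
YYYYYYYYY
YYYYYYYYY
YYYYYYYYY
YYYYYYYYY
YYYYYYYYY
YYYYYYYYY
YYYYWWWWY
YYYYYYYYY
After op 2 paint(0,1,B):
YBYYYYYYY
YYYYYYYYY
YYYYYYYYY
YYYYYYYYY
YYYYYYYYY
YYYYYYYYY
YYYYWWWWY
YYYYYYYYY
After op 3 fill(3,5,W) [67 cells changed]:
WBWWWWWWW
WWWWWWWWW
WWWWWWWWW
WWWWWWWWW
WWWWWWWWW
WWWWWWWWW
WWWWWWWWW
WWWWWWWWW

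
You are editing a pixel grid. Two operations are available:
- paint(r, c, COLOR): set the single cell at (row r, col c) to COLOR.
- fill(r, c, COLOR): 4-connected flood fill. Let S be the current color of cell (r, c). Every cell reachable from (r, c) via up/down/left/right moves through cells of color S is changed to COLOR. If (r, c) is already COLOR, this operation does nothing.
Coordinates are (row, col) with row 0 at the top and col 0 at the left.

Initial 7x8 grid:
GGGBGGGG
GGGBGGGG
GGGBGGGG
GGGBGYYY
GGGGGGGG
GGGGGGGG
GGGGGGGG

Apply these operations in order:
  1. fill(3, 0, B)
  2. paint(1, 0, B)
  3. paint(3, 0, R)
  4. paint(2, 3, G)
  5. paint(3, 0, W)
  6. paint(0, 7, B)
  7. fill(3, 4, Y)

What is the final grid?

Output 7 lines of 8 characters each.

Answer: YYYYYYYY
YYYYYYYY
YYYGYYYY
WYYYYYYY
YYYYYYYY
YYYYYYYY
YYYYYYYY

Derivation:
After op 1 fill(3,0,B) [49 cells changed]:
BBBBBBBB
BBBBBBBB
BBBBBBBB
BBBBBYYY
BBBBBBBB
BBBBBBBB
BBBBBBBB
After op 2 paint(1,0,B):
BBBBBBBB
BBBBBBBB
BBBBBBBB
BBBBBYYY
BBBBBBBB
BBBBBBBB
BBBBBBBB
After op 3 paint(3,0,R):
BBBBBBBB
BBBBBBBB
BBBBBBBB
RBBBBYYY
BBBBBBBB
BBBBBBBB
BBBBBBBB
After op 4 paint(2,3,G):
BBBBBBBB
BBBBBBBB
BBBGBBBB
RBBBBYYY
BBBBBBBB
BBBBBBBB
BBBBBBBB
After op 5 paint(3,0,W):
BBBBBBBB
BBBBBBBB
BBBGBBBB
WBBBBYYY
BBBBBBBB
BBBBBBBB
BBBBBBBB
After op 6 paint(0,7,B):
BBBBBBBB
BBBBBBBB
BBBGBBBB
WBBBBYYY
BBBBBBBB
BBBBBBBB
BBBBBBBB
After op 7 fill(3,4,Y) [51 cells changed]:
YYYYYYYY
YYYYYYYY
YYYGYYYY
WYYYYYYY
YYYYYYYY
YYYYYYYY
YYYYYYYY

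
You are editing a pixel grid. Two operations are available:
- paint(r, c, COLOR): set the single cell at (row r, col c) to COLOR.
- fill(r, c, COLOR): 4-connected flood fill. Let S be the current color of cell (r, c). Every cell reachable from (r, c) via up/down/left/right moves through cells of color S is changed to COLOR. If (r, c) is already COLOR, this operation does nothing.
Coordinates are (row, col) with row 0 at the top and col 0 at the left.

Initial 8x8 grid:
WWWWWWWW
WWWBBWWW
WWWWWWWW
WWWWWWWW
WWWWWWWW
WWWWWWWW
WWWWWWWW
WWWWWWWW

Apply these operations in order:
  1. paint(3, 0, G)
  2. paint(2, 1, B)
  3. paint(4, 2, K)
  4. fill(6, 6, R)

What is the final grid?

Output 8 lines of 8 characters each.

Answer: RRRRRRRR
RRRBBRRR
RBRRRRRR
GRRRRRRR
RRKRRRRR
RRRRRRRR
RRRRRRRR
RRRRRRRR

Derivation:
After op 1 paint(3,0,G):
WWWWWWWW
WWWBBWWW
WWWWWWWW
GWWWWWWW
WWWWWWWW
WWWWWWWW
WWWWWWWW
WWWWWWWW
After op 2 paint(2,1,B):
WWWWWWWW
WWWBBWWW
WBWWWWWW
GWWWWWWW
WWWWWWWW
WWWWWWWW
WWWWWWWW
WWWWWWWW
After op 3 paint(4,2,K):
WWWWWWWW
WWWBBWWW
WBWWWWWW
GWWWWWWW
WWKWWWWW
WWWWWWWW
WWWWWWWW
WWWWWWWW
After op 4 fill(6,6,R) [59 cells changed]:
RRRRRRRR
RRRBBRRR
RBRRRRRR
GRRRRRRR
RRKRRRRR
RRRRRRRR
RRRRRRRR
RRRRRRRR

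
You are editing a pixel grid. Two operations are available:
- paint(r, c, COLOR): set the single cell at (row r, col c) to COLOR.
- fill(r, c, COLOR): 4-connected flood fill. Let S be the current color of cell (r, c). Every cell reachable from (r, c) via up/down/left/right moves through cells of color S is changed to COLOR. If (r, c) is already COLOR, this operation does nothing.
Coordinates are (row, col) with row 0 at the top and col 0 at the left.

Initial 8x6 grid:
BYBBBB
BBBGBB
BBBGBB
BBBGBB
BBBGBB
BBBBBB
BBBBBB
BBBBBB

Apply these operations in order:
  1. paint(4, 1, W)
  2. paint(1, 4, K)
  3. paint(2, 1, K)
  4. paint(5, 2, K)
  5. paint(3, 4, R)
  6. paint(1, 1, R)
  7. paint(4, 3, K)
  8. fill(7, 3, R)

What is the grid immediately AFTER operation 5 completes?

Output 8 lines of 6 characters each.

Answer: BYBBBB
BBBGKB
BKBGBB
BBBGRB
BWBGBB
BBKBBB
BBBBBB
BBBBBB

Derivation:
After op 1 paint(4,1,W):
BYBBBB
BBBGBB
BBBGBB
BBBGBB
BWBGBB
BBBBBB
BBBBBB
BBBBBB
After op 2 paint(1,4,K):
BYBBBB
BBBGKB
BBBGBB
BBBGBB
BWBGBB
BBBBBB
BBBBBB
BBBBBB
After op 3 paint(2,1,K):
BYBBBB
BBBGKB
BKBGBB
BBBGBB
BWBGBB
BBBBBB
BBBBBB
BBBBBB
After op 4 paint(5,2,K):
BYBBBB
BBBGKB
BKBGBB
BBBGBB
BWBGBB
BBKBBB
BBBBBB
BBBBBB
After op 5 paint(3,4,R):
BYBBBB
BBBGKB
BKBGBB
BBBGRB
BWBGBB
BBKBBB
BBBBBB
BBBBBB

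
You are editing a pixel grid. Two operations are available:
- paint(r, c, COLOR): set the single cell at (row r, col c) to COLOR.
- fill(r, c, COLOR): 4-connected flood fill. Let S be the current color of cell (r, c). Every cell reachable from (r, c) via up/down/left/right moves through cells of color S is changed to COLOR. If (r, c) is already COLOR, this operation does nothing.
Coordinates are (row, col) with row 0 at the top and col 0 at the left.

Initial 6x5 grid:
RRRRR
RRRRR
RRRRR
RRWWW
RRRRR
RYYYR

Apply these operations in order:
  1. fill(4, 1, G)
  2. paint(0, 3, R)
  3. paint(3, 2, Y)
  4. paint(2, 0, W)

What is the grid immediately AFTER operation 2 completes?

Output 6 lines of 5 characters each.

Answer: GGGRG
GGGGG
GGGGG
GGWWW
GGGGG
GYYYG

Derivation:
After op 1 fill(4,1,G) [24 cells changed]:
GGGGG
GGGGG
GGGGG
GGWWW
GGGGG
GYYYG
After op 2 paint(0,3,R):
GGGRG
GGGGG
GGGGG
GGWWW
GGGGG
GYYYG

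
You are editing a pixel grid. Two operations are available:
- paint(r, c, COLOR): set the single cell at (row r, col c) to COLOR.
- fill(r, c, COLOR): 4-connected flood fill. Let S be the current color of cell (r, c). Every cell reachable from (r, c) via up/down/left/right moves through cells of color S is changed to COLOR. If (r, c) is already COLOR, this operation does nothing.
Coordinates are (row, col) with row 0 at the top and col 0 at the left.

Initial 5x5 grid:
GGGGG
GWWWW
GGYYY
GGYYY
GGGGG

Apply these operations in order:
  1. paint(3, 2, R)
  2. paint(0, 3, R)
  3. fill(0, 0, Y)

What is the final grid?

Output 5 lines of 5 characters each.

After op 1 paint(3,2,R):
GGGGG
GWWWW
GGYYY
GGRYY
GGGGG
After op 2 paint(0,3,R):
GGGRG
GWWWW
GGYYY
GGRYY
GGGGG
After op 3 fill(0,0,Y) [13 cells changed]:
YYYRG
YWWWW
YYYYY
YYRYY
YYYYY

Answer: YYYRG
YWWWW
YYYYY
YYRYY
YYYYY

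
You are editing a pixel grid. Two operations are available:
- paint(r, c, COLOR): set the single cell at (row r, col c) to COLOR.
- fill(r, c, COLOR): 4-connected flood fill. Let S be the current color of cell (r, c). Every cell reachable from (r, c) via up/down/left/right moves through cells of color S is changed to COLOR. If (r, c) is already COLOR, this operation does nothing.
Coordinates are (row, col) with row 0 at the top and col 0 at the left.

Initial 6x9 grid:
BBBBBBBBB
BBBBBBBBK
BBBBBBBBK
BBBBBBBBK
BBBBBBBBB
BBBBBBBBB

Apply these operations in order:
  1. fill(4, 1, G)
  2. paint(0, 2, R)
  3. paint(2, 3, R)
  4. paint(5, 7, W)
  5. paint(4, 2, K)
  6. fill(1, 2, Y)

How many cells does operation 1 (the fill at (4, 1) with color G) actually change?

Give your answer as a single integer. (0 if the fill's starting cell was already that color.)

After op 1 fill(4,1,G) [51 cells changed]:
GGGGGGGGG
GGGGGGGGK
GGGGGGGGK
GGGGGGGGK
GGGGGGGGG
GGGGGGGGG

Answer: 51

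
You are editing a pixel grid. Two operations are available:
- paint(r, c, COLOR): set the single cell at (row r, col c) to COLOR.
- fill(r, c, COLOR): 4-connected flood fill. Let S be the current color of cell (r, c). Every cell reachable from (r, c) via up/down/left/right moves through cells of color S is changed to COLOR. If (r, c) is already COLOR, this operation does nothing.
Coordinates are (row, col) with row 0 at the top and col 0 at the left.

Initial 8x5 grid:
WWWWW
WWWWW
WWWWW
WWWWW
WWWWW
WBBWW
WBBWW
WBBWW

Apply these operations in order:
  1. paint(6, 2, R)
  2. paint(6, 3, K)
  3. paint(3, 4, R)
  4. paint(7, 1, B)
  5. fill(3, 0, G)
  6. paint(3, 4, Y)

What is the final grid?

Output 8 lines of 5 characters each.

After op 1 paint(6,2,R):
WWWWW
WWWWW
WWWWW
WWWWW
WWWWW
WBBWW
WBRWW
WBBWW
After op 2 paint(6,3,K):
WWWWW
WWWWW
WWWWW
WWWWW
WWWWW
WBBWW
WBRKW
WBBWW
After op 3 paint(3,4,R):
WWWWW
WWWWW
WWWWW
WWWWR
WWWWW
WBBWW
WBRKW
WBBWW
After op 4 paint(7,1,B):
WWWWW
WWWWW
WWWWW
WWWWR
WWWWW
WBBWW
WBRKW
WBBWW
After op 5 fill(3,0,G) [32 cells changed]:
GGGGG
GGGGG
GGGGG
GGGGR
GGGGG
GBBGG
GBRKG
GBBGG
After op 6 paint(3,4,Y):
GGGGG
GGGGG
GGGGG
GGGGY
GGGGG
GBBGG
GBRKG
GBBGG

Answer: GGGGG
GGGGG
GGGGG
GGGGY
GGGGG
GBBGG
GBRKG
GBBGG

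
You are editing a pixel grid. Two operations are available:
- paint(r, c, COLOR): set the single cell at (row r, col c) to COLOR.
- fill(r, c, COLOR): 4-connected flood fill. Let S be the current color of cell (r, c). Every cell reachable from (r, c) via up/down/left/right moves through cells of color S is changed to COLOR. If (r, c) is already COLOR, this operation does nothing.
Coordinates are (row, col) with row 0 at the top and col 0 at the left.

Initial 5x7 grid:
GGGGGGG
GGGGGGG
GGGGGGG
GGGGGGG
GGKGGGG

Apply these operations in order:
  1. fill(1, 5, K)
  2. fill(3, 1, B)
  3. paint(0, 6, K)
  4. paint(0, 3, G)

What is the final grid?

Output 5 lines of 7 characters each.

Answer: BBBGBBK
BBBBBBB
BBBBBBB
BBBBBBB
BBBBBBB

Derivation:
After op 1 fill(1,5,K) [34 cells changed]:
KKKKKKK
KKKKKKK
KKKKKKK
KKKKKKK
KKKKKKK
After op 2 fill(3,1,B) [35 cells changed]:
BBBBBBB
BBBBBBB
BBBBBBB
BBBBBBB
BBBBBBB
After op 3 paint(0,6,K):
BBBBBBK
BBBBBBB
BBBBBBB
BBBBBBB
BBBBBBB
After op 4 paint(0,3,G):
BBBGBBK
BBBBBBB
BBBBBBB
BBBBBBB
BBBBBBB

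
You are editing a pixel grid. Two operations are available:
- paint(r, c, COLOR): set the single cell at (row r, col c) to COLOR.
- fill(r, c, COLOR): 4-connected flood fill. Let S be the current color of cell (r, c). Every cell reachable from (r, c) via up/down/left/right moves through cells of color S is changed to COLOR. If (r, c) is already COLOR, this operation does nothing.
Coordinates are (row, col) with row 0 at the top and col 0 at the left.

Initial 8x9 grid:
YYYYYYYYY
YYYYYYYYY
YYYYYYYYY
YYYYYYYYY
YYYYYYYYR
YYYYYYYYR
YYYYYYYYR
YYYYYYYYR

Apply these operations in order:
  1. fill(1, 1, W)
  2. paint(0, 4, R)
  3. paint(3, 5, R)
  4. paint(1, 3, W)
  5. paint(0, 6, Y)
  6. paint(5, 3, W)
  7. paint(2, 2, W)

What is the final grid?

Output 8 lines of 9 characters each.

After op 1 fill(1,1,W) [68 cells changed]:
WWWWWWWWW
WWWWWWWWW
WWWWWWWWW
WWWWWWWWW
WWWWWWWWR
WWWWWWWWR
WWWWWWWWR
WWWWWWWWR
After op 2 paint(0,4,R):
WWWWRWWWW
WWWWWWWWW
WWWWWWWWW
WWWWWWWWW
WWWWWWWWR
WWWWWWWWR
WWWWWWWWR
WWWWWWWWR
After op 3 paint(3,5,R):
WWWWRWWWW
WWWWWWWWW
WWWWWWWWW
WWWWWRWWW
WWWWWWWWR
WWWWWWWWR
WWWWWWWWR
WWWWWWWWR
After op 4 paint(1,3,W):
WWWWRWWWW
WWWWWWWWW
WWWWWWWWW
WWWWWRWWW
WWWWWWWWR
WWWWWWWWR
WWWWWWWWR
WWWWWWWWR
After op 5 paint(0,6,Y):
WWWWRWYWW
WWWWWWWWW
WWWWWWWWW
WWWWWRWWW
WWWWWWWWR
WWWWWWWWR
WWWWWWWWR
WWWWWWWWR
After op 6 paint(5,3,W):
WWWWRWYWW
WWWWWWWWW
WWWWWWWWW
WWWWWRWWW
WWWWWWWWR
WWWWWWWWR
WWWWWWWWR
WWWWWWWWR
After op 7 paint(2,2,W):
WWWWRWYWW
WWWWWWWWW
WWWWWWWWW
WWWWWRWWW
WWWWWWWWR
WWWWWWWWR
WWWWWWWWR
WWWWWWWWR

Answer: WWWWRWYWW
WWWWWWWWW
WWWWWWWWW
WWWWWRWWW
WWWWWWWWR
WWWWWWWWR
WWWWWWWWR
WWWWWWWWR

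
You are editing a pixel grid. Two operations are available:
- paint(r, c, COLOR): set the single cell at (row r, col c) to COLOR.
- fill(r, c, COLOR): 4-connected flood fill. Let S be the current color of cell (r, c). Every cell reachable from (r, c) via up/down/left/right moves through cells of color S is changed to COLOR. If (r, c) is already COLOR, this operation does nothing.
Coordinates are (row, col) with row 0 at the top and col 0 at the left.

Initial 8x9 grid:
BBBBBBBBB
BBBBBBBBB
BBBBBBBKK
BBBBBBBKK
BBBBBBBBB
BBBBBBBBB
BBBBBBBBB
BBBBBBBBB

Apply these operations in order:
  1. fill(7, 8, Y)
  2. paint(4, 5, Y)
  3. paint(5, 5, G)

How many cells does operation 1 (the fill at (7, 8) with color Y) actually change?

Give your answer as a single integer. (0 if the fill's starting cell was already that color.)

After op 1 fill(7,8,Y) [68 cells changed]:
YYYYYYYYY
YYYYYYYYY
YYYYYYYKK
YYYYYYYKK
YYYYYYYYY
YYYYYYYYY
YYYYYYYYY
YYYYYYYYY

Answer: 68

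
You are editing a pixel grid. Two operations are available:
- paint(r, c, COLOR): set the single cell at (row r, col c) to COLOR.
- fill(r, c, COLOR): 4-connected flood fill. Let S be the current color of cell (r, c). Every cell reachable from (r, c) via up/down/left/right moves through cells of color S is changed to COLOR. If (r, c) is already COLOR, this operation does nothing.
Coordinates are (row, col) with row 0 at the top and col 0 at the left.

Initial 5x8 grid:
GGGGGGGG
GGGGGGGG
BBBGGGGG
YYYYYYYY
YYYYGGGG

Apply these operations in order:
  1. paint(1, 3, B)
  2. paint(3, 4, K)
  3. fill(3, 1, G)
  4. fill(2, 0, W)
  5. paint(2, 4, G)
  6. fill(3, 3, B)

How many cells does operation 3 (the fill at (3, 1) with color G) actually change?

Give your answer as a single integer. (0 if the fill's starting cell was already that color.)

Answer: 8

Derivation:
After op 1 paint(1,3,B):
GGGGGGGG
GGGBGGGG
BBBGGGGG
YYYYYYYY
YYYYGGGG
After op 2 paint(3,4,K):
GGGGGGGG
GGGBGGGG
BBBGGGGG
YYYYKYYY
YYYYGGGG
After op 3 fill(3,1,G) [8 cells changed]:
GGGGGGGG
GGGBGGGG
BBBGGGGG
GGGGKYYY
GGGGGGGG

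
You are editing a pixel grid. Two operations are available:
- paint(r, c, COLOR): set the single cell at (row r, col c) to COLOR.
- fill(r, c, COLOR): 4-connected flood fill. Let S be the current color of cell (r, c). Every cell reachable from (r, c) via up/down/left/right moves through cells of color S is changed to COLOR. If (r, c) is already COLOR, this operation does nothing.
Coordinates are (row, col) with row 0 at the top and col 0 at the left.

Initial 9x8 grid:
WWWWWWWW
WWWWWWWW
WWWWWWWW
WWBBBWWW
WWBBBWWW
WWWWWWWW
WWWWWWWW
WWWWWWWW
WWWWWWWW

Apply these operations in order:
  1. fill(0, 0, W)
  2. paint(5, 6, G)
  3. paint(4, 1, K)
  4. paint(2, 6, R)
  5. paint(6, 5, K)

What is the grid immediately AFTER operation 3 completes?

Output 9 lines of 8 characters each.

Answer: WWWWWWWW
WWWWWWWW
WWWWWWWW
WWBBBWWW
WKBBBWWW
WWWWWWGW
WWWWWWWW
WWWWWWWW
WWWWWWWW

Derivation:
After op 1 fill(0,0,W) [0 cells changed]:
WWWWWWWW
WWWWWWWW
WWWWWWWW
WWBBBWWW
WWBBBWWW
WWWWWWWW
WWWWWWWW
WWWWWWWW
WWWWWWWW
After op 2 paint(5,6,G):
WWWWWWWW
WWWWWWWW
WWWWWWWW
WWBBBWWW
WWBBBWWW
WWWWWWGW
WWWWWWWW
WWWWWWWW
WWWWWWWW
After op 3 paint(4,1,K):
WWWWWWWW
WWWWWWWW
WWWWWWWW
WWBBBWWW
WKBBBWWW
WWWWWWGW
WWWWWWWW
WWWWWWWW
WWWWWWWW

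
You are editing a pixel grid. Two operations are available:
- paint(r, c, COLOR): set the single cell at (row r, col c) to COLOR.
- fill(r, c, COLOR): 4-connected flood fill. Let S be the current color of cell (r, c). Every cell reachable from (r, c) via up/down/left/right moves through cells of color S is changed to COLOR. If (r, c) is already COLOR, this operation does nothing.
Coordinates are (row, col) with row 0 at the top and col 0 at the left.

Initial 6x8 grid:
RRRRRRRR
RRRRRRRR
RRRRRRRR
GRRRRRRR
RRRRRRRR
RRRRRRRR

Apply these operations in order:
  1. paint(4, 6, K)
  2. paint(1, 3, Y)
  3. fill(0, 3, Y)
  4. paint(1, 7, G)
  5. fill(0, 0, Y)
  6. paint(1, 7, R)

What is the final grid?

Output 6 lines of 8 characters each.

After op 1 paint(4,6,K):
RRRRRRRR
RRRRRRRR
RRRRRRRR
GRRRRRRR
RRRRRRKR
RRRRRRRR
After op 2 paint(1,3,Y):
RRRRRRRR
RRRYRRRR
RRRRRRRR
GRRRRRRR
RRRRRRKR
RRRRRRRR
After op 3 fill(0,3,Y) [45 cells changed]:
YYYYYYYY
YYYYYYYY
YYYYYYYY
GYYYYYYY
YYYYYYKY
YYYYYYYY
After op 4 paint(1,7,G):
YYYYYYYY
YYYYYYYG
YYYYYYYY
GYYYYYYY
YYYYYYKY
YYYYYYYY
After op 5 fill(0,0,Y) [0 cells changed]:
YYYYYYYY
YYYYYYYG
YYYYYYYY
GYYYYYYY
YYYYYYKY
YYYYYYYY
After op 6 paint(1,7,R):
YYYYYYYY
YYYYYYYR
YYYYYYYY
GYYYYYYY
YYYYYYKY
YYYYYYYY

Answer: YYYYYYYY
YYYYYYYR
YYYYYYYY
GYYYYYYY
YYYYYYKY
YYYYYYYY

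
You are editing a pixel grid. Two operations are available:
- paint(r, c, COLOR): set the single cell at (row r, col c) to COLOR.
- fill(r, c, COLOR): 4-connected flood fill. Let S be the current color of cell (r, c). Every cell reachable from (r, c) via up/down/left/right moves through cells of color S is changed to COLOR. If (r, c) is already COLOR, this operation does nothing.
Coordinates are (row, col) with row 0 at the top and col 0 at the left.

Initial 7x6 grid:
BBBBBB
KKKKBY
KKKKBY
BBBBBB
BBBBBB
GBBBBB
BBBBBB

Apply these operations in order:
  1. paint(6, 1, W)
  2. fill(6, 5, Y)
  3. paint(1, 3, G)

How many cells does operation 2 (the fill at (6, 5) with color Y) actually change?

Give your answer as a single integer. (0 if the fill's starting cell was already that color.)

Answer: 29

Derivation:
After op 1 paint(6,1,W):
BBBBBB
KKKKBY
KKKKBY
BBBBBB
BBBBBB
GBBBBB
BWBBBB
After op 2 fill(6,5,Y) [29 cells changed]:
YYYYYY
KKKKYY
KKKKYY
YYYYYY
YYYYYY
GYYYYY
BWYYYY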